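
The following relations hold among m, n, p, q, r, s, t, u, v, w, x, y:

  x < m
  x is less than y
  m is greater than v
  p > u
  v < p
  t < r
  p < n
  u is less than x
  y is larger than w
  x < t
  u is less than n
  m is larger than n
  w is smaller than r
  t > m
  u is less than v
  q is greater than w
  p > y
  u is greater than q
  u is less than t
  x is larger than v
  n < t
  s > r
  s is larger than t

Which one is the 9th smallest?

m

Chaining the given pairs: w < q < u < v < x < y < p < n < m < t < r < s.
The 9th smallest is m.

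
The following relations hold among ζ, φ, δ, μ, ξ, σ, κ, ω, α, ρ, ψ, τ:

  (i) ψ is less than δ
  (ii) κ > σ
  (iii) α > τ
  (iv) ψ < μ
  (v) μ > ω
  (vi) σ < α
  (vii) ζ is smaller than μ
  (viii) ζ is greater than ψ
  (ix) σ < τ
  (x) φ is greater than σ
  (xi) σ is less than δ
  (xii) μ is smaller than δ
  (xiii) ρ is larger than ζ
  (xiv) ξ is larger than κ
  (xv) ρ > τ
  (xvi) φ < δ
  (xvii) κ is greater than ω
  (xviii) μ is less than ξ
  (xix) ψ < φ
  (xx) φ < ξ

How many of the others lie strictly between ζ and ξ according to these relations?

Chaining upward from ζ reaches: μ, ρ, δ.
Chaining downward from ξ reaches: ψ, σ, ω, κ, μ, φ.
Strictly between ζ and ξ are those in both lists: μ — 1 element.

1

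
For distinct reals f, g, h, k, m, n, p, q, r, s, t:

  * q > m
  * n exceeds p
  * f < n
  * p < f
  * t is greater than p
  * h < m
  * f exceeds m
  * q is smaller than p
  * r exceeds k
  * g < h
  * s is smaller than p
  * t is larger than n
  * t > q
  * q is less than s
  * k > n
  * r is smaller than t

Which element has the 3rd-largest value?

Piecing the relations together gives one ordering: g < h < m < q < s < p < f < n < k < r < t.
The 3rd largest is k.

k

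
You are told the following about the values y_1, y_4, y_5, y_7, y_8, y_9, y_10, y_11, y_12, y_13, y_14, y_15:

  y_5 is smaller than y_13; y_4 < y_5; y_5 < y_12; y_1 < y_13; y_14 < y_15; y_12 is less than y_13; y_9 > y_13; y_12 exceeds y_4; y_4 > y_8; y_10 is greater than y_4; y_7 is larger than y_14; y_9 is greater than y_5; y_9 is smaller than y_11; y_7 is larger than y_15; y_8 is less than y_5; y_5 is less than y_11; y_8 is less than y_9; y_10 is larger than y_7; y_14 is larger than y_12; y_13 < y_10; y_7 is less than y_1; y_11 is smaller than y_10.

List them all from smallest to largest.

y_8 < y_4 < y_5 < y_12 < y_14 < y_15 < y_7 < y_1 < y_13 < y_9 < y_11 < y_10

Each adjacent pair is fixed by a given relation: y_8 < y_4; y_4 < y_5; y_5 < y_12; y_12 < y_14; y_14 < y_15; y_15 < y_7; y_7 < y_1; y_1 < y_13; y_13 < y_9; y_9 < y_11; y_11 < y_10. Chaining them end to end gives the full order.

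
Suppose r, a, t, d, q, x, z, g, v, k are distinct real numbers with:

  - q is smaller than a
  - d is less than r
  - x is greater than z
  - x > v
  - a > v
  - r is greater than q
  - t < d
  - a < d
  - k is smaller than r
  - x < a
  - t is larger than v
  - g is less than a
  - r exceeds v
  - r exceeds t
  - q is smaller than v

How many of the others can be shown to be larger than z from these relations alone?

The elements the relations force above z are x, a, d, r — no chain reaches any other.
That is 4.

4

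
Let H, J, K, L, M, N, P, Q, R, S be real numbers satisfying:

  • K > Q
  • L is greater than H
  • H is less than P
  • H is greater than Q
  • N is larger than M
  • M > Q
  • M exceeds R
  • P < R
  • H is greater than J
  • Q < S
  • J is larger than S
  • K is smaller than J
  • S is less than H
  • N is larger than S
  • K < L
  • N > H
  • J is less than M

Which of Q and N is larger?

Q < S and S < J give Q < J.
With J < H: Q < S < J < H.
With H < P: Q < S < J < H < P.
Then P < R extends the chain to R.
Then R < M extends the chain to M.
Then M < N extends the chain to N.
So Q < N; N is the larger of the two.

N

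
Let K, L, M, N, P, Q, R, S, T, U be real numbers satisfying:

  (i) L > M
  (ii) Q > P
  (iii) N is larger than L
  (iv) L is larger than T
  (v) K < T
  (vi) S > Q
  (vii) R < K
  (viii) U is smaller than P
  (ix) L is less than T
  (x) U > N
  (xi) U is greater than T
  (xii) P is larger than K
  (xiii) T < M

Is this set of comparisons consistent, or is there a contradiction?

inconsistent

Chaining the given relations yields T < M < L, so T < L. But one relation states L < T. These cannot both hold.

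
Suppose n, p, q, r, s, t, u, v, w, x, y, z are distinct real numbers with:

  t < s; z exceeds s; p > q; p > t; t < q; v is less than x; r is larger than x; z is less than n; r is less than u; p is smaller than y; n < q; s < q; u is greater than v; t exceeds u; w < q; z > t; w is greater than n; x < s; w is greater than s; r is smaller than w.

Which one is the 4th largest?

w

Chaining the given pairs: v < x < r < u < t < s < z < n < w < q < p < y.
The 4th largest is w.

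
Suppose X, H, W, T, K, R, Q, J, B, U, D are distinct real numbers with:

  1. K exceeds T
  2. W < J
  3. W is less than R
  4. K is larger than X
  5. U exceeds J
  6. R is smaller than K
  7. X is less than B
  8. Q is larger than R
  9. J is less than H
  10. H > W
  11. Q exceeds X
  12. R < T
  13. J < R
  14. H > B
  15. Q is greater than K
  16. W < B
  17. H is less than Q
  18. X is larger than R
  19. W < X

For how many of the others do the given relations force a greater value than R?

6

Directly above R: X, T, K, Q.
One step further: B (5 so far).
One step further: H (6 so far).
Nothing else is reachable above R; 6 in all.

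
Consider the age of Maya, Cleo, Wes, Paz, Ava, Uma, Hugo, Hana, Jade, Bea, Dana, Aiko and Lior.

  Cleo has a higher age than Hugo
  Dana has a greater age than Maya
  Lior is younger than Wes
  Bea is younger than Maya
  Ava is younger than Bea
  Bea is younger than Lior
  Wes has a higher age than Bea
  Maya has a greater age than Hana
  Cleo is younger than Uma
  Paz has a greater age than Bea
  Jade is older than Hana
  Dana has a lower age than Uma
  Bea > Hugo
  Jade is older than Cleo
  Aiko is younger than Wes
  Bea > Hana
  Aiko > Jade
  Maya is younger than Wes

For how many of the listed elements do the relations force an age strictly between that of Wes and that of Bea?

2

The relations place Bea below Wes. An element lies strictly between them when it is forced above Bea and also forced below Wes.
Above Bea: {Maya, Lior, Dana, Uma, Paz}. Below Wes: {Ava, Hugo, Cleo, Hana, Maya, Lior, Jade, Aiko}.
Intersection: {Maya, Lior} — 2.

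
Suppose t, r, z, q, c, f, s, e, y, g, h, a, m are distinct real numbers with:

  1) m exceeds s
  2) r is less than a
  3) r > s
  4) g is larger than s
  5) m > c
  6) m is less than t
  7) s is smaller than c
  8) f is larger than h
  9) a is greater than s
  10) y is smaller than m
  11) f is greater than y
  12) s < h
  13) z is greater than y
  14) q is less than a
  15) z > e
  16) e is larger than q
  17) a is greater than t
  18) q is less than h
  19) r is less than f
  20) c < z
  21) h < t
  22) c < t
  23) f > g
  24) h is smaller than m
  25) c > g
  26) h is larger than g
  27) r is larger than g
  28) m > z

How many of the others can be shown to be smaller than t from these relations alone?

Directly below t: h, c, m.
One step further: q, s, g, y, z (8 so far).
One step further: e (9 so far).
No other element is forced below t by the given relations, so the count is 9.

9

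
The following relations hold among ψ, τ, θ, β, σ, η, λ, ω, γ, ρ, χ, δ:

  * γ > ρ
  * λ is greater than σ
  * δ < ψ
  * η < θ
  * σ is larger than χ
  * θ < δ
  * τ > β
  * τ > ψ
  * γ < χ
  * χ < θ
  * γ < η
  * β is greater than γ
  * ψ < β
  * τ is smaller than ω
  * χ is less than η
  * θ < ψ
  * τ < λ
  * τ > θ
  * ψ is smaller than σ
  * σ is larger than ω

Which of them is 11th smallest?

σ

Chaining the given pairs: ρ < γ < χ < η < θ < δ < ψ < β < τ < ω < σ < λ.
The 11th smallest is σ.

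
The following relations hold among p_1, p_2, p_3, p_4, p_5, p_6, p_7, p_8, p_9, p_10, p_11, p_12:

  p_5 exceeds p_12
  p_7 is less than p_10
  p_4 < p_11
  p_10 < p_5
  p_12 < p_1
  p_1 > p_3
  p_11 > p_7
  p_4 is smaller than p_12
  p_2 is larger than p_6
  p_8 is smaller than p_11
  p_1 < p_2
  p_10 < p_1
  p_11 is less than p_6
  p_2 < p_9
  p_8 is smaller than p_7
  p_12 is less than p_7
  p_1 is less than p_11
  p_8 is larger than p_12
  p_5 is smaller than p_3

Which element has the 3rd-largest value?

Chaining the given pairs: p_4 < p_12 < p_8 < p_7 < p_10 < p_5 < p_3 < p_1 < p_11 < p_6 < p_2 < p_9.
The 3rd largest is p_6.

p_6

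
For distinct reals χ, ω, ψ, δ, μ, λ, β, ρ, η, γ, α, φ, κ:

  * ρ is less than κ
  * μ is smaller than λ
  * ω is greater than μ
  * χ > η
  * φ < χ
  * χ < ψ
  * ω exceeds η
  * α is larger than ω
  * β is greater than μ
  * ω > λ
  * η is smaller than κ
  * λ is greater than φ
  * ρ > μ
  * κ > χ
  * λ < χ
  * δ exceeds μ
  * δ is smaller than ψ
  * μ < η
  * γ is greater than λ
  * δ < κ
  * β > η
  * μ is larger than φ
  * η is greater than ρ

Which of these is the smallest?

μ is not least since φ < μ; ρ is not least since μ < ρ; η is not least since μ < η; λ is not least since φ < λ; χ is not least since φ < χ; δ is not least since μ < δ; β is not least since η < β; ψ is not least since δ < ψ; ω is not least since λ < ω; α is not least since ω < α; κ is not least since ρ < κ; γ is not least since λ < γ.
Only φ has nothing below it, so φ is the smallest.

φ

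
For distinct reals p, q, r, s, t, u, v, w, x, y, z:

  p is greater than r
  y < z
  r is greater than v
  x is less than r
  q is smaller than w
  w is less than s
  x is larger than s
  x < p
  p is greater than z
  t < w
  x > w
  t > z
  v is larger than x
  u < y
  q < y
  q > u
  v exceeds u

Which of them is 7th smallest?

s

Piecing the relations together gives one ordering: u < q < y < z < t < w < s < x < v < r < p.
The 7th smallest is s.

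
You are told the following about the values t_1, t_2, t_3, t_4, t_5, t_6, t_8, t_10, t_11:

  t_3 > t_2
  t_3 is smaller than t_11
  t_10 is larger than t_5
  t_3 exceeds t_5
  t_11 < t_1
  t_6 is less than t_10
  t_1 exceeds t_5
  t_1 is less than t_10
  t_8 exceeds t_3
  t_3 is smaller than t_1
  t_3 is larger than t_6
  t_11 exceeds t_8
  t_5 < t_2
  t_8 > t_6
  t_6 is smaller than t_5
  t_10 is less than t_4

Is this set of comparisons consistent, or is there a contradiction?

consistent

Every relation is compatible with t_6 < t_5 < t_2 < t_3 < t_8 < t_11 < t_1 < t_10 < t_4; the set is consistent.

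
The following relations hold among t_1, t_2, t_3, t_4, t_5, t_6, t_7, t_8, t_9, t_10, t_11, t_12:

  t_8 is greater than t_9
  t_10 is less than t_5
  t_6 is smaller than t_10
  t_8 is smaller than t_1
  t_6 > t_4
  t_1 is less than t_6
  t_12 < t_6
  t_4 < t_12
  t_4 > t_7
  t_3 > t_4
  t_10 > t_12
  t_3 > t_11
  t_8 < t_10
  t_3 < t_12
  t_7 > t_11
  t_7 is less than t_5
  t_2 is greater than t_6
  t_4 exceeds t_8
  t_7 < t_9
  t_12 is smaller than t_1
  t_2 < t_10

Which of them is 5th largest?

t_1

The consecutive relations fix a unique order: t_11 < t_7 < t_9 < t_8 < t_4 < t_3 < t_12 < t_1 < t_6 < t_2 < t_10 < t_5.
The 5th largest is t_1.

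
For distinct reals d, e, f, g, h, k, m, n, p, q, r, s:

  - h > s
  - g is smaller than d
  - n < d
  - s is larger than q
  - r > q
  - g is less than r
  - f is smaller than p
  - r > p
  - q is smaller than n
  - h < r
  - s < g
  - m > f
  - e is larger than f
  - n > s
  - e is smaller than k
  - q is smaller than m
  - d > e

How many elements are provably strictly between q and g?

1

The relations place q below g. An element lies strictly between them when it is forced above q and also forced below g.
Above q: {s, n, h, d, m, r}. Below g: {s}.
Intersection: {s} — 1.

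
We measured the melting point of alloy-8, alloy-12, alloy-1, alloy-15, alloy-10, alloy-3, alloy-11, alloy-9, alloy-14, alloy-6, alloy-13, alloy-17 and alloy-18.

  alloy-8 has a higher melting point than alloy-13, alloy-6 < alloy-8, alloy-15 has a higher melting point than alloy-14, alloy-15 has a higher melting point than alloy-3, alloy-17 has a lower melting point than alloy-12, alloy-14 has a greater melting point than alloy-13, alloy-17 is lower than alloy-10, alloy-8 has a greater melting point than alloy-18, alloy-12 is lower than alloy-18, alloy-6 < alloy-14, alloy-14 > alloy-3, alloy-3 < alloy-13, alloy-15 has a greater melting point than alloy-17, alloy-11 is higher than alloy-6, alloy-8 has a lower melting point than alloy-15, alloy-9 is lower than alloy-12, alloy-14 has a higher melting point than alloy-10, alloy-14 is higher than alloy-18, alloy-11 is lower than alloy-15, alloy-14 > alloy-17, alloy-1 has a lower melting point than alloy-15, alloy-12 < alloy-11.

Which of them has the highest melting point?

alloy-15

alloy-17 is not greatest since alloy-17 < alloy-14; alloy-9 is not greatest since alloy-9 < alloy-12; alloy-1 is not greatest since alloy-1 < alloy-15; alloy-12 is not greatest since alloy-12 < alloy-18; alloy-10 is not greatest since alloy-10 < alloy-14; alloy-3 is not greatest since alloy-3 < alloy-13; alloy-6 is not greatest since alloy-6 < alloy-14; alloy-13 is not greatest since alloy-13 < alloy-8; alloy-11 is not greatest since alloy-11 < alloy-15; alloy-18 is not greatest since alloy-18 < alloy-14; alloy-8 is not greatest since alloy-8 < alloy-15; alloy-14 is not greatest since alloy-14 < alloy-15.
Only alloy-15 has nothing above it, so alloy-15 is the highest melting point.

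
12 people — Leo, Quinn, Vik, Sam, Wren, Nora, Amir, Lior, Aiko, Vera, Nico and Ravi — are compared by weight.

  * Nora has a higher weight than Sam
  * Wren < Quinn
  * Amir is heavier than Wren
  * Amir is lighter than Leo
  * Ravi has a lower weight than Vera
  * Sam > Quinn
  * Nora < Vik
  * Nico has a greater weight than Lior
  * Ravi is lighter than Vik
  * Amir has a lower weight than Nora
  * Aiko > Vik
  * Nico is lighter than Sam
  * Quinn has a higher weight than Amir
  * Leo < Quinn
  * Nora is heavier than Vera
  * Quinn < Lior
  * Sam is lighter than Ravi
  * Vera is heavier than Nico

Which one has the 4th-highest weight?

The consecutive relations fix a unique order: Wren < Amir < Leo < Quinn < Lior < Nico < Sam < Ravi < Vera < Nora < Vik < Aiko.
Counting 4 from the largest end gives Vera.

Vera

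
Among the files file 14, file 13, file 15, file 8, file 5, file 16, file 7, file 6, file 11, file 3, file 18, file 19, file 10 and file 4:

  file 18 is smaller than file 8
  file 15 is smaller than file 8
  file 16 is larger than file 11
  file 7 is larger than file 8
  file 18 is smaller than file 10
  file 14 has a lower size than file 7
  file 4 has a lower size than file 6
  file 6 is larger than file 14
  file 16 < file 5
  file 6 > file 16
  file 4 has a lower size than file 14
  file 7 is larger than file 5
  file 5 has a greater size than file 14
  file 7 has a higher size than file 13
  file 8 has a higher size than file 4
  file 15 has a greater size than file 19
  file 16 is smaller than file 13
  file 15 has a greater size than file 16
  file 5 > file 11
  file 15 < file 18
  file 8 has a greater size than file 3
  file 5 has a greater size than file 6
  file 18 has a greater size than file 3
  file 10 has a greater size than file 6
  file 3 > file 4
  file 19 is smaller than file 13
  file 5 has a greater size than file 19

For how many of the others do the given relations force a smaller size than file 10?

9

Directly below file 10: file 6, file 18.
One step further: file 4, file 3, file 14, file 16, file 15 (7 so far).
One step further: file 19, file 11 (9 so far).
Nothing else is reachable below file 10; 9 in all.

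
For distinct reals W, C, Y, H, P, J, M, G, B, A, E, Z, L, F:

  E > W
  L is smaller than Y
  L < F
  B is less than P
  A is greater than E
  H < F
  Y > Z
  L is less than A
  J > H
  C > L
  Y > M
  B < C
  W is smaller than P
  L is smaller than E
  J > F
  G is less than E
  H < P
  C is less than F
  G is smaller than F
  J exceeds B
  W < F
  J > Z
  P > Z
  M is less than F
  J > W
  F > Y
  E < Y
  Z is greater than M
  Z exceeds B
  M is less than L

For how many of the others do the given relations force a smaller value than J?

From J the given relations immediately reach H, B, W, Z, F.
From those, M, L, C, G, Y — 10 in total.
From those, E — 11 in total.
No other element is forced below J by the given relations, so the count is 11.

11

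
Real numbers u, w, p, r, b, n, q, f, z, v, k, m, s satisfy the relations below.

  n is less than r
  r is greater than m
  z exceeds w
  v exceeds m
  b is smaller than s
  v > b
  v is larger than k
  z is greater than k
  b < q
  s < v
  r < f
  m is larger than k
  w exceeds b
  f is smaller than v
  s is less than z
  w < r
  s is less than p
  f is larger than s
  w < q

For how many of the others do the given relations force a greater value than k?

From k the given relations immediately reach z, m, v.
From those, r — 4 in total.
From those, f — 5 in total.
Nothing else is reachable above k; 5 in all.

5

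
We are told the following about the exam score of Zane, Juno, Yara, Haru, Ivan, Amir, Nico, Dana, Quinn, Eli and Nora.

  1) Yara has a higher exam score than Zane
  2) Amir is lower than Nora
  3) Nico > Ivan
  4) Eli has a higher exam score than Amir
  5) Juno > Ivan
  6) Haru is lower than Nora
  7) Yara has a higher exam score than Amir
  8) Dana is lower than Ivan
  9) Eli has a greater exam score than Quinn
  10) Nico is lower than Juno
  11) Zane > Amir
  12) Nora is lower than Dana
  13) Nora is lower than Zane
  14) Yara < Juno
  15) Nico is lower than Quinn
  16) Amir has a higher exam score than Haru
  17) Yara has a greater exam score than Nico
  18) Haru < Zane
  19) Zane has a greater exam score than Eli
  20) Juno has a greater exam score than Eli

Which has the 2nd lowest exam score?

Amir

Piecing the relations together gives one ordering: Haru < Amir < Nora < Dana < Ivan < Nico < Quinn < Eli < Zane < Yara < Juno.
The 2nd smallest is Amir.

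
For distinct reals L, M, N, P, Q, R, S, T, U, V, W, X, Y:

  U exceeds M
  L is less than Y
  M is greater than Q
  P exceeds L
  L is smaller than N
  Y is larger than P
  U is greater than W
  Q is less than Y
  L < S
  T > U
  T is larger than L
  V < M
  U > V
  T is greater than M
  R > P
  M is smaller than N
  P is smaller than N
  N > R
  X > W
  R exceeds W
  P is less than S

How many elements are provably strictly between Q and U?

1

Chaining upward from Q reaches: M, Y, T, N.
Chaining downward from U reaches: W, V, M.
Strictly between Q and U are those in both lists: M — 1 element.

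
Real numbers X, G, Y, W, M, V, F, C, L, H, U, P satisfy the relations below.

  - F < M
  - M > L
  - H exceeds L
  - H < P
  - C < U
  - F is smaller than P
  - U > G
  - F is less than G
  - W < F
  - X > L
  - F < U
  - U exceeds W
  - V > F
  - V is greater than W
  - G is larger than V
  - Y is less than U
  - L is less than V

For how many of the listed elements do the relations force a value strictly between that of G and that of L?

Chaining upward from L reaches: V, M, H, P, U, X.
Chaining downward from G reaches: W, F, V.
Strictly between L and G are those in both lists: V — 1 element.

1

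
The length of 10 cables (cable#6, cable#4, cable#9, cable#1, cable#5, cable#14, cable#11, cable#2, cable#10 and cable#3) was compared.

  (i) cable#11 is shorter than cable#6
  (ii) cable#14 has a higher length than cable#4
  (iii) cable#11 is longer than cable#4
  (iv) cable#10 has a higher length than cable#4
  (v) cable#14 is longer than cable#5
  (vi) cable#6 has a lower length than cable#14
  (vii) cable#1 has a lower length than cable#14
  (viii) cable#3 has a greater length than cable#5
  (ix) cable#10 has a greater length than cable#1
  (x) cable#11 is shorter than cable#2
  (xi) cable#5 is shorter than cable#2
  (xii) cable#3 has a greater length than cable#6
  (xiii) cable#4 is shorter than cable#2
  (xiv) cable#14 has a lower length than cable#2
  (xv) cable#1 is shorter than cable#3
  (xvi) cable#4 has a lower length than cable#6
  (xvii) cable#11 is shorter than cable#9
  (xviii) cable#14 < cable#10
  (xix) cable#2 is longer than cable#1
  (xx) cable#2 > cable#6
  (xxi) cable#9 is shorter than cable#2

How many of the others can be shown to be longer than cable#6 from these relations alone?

From cable#6 the given relations immediately reach cable#14, cable#2, cable#3.
From those, cable#10 — 4 in total.
No other element is forced above cable#6 by the given relations, so the count is 4.

4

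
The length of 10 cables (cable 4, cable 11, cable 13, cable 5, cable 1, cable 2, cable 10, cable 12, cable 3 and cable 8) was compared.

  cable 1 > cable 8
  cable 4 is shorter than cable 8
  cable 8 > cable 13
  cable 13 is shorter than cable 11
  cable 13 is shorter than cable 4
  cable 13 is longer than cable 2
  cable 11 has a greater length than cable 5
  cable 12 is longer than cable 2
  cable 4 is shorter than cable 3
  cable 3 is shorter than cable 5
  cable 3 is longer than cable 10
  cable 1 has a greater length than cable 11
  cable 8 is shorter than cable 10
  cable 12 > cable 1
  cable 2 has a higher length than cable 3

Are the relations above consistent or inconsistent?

inconsistent

Chaining the given relations yields cable 2 < cable 13 < cable 4 < cable 8 < cable 10 < cable 3, so cable 2 < cable 3. But one relation states cable 3 < cable 2. These cannot both hold.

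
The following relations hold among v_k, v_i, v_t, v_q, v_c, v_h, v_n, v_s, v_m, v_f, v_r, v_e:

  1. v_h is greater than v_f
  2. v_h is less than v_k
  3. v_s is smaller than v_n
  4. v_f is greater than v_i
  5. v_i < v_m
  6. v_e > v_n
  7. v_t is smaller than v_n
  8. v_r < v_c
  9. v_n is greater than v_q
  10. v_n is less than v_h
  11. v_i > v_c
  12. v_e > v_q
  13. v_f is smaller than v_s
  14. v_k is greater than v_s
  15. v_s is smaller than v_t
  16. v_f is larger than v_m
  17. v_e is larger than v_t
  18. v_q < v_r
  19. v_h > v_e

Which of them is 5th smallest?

v_m

The consecutive relations fix a unique order: v_q < v_r < v_c < v_i < v_m < v_f < v_s < v_t < v_n < v_e < v_h < v_k.
The 5th smallest is v_m.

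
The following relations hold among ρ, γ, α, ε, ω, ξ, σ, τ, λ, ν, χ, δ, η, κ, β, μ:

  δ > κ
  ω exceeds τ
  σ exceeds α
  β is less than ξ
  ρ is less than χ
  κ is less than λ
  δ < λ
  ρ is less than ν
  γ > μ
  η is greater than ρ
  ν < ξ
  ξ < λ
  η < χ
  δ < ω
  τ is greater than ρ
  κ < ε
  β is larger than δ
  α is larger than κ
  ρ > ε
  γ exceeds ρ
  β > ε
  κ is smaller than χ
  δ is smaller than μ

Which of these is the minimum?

ε is not least since κ < ε; α is not least since κ < α; σ is not least since α < σ; ρ is not least since ε < ρ; η is not least since ρ < η; χ is not least since ρ < χ; δ is not least since κ < δ; μ is not least since δ < μ; β is not least since ε < β; ν is not least since ρ < ν; τ is not least since ρ < τ; ξ is not least since ν < ξ; ω is not least since δ < ω; γ is not least since ρ < γ; λ is not least since ξ < λ.
Only κ has nothing below it, so κ is the minimum.

κ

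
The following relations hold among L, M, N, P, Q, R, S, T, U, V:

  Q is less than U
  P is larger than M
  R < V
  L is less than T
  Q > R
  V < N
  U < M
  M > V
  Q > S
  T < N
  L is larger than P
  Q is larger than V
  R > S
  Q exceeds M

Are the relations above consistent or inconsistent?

Chaining the given relations yields Q < U < M, so Q < M. But one relation states M < Q. These cannot both hold.

inconsistent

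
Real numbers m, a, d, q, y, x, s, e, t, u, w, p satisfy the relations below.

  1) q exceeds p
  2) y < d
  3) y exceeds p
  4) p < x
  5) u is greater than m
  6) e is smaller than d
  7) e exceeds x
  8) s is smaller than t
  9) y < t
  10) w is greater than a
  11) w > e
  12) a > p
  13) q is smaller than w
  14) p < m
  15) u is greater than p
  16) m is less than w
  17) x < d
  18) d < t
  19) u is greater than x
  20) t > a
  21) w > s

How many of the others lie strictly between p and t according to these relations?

The relations place p below t. An element lies strictly between them when it is forced above p and also forced below t.
Above p: {a, y, m, x, u, q, e, d, w}. Below t: {a, y, x, s, e, d}.
Intersection: {a, y, x, e, d} — 5.

5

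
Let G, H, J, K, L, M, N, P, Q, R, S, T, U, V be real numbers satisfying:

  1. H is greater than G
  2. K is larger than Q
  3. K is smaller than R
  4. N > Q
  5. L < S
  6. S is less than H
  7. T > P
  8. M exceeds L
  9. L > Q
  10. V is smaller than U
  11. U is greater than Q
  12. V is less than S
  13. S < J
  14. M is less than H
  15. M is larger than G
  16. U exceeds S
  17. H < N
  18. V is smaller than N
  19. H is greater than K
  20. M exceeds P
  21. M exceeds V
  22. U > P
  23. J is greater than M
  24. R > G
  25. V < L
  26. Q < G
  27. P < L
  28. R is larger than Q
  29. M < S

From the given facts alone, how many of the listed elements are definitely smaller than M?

5

Directly below M: P, V, G, L.
One step further: Q (5 so far).
Nothing else is reachable below M; 5 in all.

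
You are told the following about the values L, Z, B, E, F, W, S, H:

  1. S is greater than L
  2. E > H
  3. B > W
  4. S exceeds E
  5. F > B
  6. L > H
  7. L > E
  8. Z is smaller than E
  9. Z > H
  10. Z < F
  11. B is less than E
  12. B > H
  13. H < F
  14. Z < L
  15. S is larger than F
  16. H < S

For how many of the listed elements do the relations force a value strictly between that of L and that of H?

3

Chaining upward from H reaches: B, Z, E, F, S.
Chaining downward from L reaches: W, B, Z, E.
Strictly between H and L are those in both lists: B, Z, E — 3 elements.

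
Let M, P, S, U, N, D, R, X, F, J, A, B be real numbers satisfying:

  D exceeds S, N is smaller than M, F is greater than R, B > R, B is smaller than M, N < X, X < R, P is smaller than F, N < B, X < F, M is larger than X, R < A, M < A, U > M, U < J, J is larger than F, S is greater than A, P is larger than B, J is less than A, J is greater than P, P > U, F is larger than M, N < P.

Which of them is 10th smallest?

Piecing the relations together gives one ordering: N < X < R < B < M < U < P < F < J < A < S < D.
Counting 10 from the smallest end gives A.

A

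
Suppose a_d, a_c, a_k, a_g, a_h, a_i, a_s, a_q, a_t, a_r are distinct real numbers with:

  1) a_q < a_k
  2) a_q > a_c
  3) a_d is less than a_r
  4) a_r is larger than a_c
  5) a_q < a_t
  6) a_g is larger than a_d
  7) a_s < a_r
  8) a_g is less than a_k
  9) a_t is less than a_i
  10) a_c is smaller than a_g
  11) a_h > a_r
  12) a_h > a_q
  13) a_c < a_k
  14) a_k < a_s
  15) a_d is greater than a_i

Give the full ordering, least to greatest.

a_c < a_q < a_t < a_i < a_d < a_g < a_k < a_s < a_r < a_h

Each adjacent pair is fixed by a given relation: a_c < a_q; a_q < a_t; a_t < a_i; a_i < a_d; a_d < a_g; a_g < a_k; a_k < a_s; a_s < a_r; a_r < a_h. Chaining them end to end gives the full order.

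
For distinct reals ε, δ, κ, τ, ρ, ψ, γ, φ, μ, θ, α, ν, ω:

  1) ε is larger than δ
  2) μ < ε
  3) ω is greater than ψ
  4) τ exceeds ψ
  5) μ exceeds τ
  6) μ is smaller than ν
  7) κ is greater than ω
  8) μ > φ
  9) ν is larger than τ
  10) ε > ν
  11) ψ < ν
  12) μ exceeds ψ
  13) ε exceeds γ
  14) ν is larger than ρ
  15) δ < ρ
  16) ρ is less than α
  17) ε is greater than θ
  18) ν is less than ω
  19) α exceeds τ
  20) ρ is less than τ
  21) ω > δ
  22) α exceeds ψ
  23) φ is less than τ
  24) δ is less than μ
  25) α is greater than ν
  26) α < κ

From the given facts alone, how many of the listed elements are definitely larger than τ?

6

From τ the given relations immediately reach μ, ν, α.
From those, ε, ω, κ — 6 in total.
Nothing else is reachable above τ; 6 in all.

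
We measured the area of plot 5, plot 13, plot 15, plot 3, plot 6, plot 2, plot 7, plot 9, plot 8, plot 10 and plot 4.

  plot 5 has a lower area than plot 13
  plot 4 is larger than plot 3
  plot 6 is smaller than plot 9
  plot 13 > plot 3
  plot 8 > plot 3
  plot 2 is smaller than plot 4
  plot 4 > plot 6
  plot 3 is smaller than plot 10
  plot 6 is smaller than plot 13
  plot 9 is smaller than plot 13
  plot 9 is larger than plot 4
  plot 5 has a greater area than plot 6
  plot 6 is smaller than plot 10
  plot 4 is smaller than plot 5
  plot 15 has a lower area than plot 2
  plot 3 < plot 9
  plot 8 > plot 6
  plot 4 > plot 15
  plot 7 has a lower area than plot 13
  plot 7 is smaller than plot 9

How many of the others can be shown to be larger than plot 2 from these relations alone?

4

The elements the relations force above plot 2 are plot 4, plot 9, plot 5, plot 13 — no chain reaches any other.
That is 4.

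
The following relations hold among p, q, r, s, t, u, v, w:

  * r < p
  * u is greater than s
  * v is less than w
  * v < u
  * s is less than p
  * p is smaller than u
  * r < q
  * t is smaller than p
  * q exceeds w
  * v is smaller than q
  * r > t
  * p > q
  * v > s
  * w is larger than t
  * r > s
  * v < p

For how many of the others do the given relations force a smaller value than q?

5

The elements the relations force below q are s, v, t, w, r — no chain reaches any other.
That is 5.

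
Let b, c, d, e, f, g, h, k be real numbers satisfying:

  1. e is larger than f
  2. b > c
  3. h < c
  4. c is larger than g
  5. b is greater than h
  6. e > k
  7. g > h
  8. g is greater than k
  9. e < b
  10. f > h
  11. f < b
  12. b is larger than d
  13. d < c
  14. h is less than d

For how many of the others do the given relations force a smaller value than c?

From c the given relations immediately reach h, d, g.
From those, k — 4 in total.
Nothing else is reachable below c; 4 in all.

4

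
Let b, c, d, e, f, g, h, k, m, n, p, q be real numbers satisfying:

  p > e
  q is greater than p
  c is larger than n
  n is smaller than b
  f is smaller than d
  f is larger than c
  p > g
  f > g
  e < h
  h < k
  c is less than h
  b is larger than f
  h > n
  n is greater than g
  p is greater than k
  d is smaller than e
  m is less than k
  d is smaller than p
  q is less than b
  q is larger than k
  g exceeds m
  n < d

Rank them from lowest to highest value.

m < g < n < c < f < d < e < h < k < p < q < b

Each adjacent pair is fixed by a given relation: m < g; g < n; n < c; c < f; f < d; d < e; e < h; h < k; k < p; p < q; q < b. Chaining them end to end gives the full order.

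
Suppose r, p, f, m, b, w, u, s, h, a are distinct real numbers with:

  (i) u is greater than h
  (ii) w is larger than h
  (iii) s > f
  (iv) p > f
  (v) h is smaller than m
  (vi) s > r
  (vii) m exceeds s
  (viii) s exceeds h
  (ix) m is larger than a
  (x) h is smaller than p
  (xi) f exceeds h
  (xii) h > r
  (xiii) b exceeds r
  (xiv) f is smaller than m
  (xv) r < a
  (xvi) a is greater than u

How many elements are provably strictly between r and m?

Chaining upward from r reaches: h, f, u, b, a, w, s, p.
Chaining downward from m reaches: h, f, u, a, s.
Strictly between r and m are those in both lists: h, f, u, a, s — 5 elements.

5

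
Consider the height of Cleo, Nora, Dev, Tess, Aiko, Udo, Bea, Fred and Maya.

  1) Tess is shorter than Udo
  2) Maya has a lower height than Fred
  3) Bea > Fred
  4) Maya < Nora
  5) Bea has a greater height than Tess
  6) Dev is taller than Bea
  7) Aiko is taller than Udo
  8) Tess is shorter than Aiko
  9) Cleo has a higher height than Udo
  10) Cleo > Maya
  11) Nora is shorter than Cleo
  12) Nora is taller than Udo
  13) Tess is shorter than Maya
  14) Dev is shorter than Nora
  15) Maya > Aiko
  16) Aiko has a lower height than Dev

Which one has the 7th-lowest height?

Chaining the given pairs: Tess < Udo < Aiko < Maya < Fred < Bea < Dev < Nora < Cleo.
Counting 7 from the smallest end gives Dev.

Dev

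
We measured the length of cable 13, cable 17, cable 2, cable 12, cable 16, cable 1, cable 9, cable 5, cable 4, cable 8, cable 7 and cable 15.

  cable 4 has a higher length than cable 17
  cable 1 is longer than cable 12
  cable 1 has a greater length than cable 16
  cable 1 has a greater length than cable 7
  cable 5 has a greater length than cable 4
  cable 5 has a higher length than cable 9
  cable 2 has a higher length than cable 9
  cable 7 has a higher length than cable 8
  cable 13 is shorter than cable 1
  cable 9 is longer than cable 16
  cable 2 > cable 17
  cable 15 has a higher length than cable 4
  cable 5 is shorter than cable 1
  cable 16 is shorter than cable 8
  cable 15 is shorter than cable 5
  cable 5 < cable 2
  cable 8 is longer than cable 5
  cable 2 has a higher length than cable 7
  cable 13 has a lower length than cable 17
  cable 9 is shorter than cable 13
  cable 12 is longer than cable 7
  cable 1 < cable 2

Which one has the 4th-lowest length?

cable 17

Chaining the given pairs: cable 16 < cable 9 < cable 13 < cable 17 < cable 4 < cable 15 < cable 5 < cable 8 < cable 7 < cable 12 < cable 1 < cable 2.
Counting 4 from the smallest end gives cable 17.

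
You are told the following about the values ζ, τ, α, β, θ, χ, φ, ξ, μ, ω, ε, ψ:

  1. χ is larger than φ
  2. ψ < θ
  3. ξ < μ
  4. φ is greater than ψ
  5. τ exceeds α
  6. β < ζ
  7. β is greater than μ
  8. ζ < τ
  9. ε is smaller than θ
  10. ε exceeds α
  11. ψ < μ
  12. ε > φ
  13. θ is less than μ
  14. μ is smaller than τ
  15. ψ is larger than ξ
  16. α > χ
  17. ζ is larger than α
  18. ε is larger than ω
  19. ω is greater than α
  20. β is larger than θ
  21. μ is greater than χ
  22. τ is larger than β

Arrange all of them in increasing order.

ξ < ψ < φ < χ < α < ω < ε < θ < μ < β < ζ < τ

Nothing is placed below ξ, so it is least; from there ξ < ψ; ψ < φ; φ < χ; χ < α; α < ω; ω < ε; ε < θ; θ < μ; μ < β; β < ζ; ζ < τ, each given directly.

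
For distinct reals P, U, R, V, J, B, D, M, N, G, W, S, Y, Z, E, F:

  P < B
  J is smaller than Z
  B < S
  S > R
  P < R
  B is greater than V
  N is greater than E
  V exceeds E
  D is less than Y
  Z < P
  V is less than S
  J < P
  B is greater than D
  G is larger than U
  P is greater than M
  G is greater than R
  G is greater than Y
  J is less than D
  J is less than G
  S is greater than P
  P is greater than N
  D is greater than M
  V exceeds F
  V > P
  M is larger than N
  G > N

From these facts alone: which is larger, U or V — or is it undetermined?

Following every chain through V: above V we get B, S; below V we get J, E, F, N, M, Z, P.
U is not reached, and no chain runs the other way from U to V.
So the given relations leave the order of V and U undetermined.

undetermined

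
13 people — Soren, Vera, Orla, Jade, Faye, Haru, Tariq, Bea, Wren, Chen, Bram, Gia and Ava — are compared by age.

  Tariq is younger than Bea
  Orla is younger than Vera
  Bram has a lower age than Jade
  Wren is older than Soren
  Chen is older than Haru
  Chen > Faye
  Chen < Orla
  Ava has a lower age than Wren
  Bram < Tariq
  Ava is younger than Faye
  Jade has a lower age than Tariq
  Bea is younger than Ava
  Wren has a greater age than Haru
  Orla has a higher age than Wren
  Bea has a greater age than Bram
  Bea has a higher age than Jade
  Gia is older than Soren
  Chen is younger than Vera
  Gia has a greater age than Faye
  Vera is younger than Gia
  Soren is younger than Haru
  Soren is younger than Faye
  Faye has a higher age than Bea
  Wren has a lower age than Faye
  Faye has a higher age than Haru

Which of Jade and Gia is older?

Gia

Jade < Tariq < Bea < Ava < Wren < Faye < Chen < Orla < Vera < Gia, by transitivity through Tariq, Bea, Ava, Wren, Faye, Chen, Orla, Vera.
So Jade < Gia; Gia is the older of the two.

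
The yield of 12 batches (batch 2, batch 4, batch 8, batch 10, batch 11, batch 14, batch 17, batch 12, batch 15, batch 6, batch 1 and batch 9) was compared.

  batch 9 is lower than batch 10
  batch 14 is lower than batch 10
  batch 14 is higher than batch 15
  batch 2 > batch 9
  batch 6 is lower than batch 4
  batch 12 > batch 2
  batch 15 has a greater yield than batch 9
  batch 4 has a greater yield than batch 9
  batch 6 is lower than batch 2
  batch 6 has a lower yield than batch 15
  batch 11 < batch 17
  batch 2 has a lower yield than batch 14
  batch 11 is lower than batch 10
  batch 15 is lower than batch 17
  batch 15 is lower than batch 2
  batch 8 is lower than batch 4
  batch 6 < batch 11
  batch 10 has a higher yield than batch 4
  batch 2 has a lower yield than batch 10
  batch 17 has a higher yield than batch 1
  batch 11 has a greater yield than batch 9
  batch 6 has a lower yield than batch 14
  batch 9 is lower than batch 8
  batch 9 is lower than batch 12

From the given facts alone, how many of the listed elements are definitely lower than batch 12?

4

From batch 12 the given relations immediately reach batch 9, batch 2.
From those, batch 6, batch 15 — 4 in total.
No other element is forced below batch 12 by the given relations, so the count is 4.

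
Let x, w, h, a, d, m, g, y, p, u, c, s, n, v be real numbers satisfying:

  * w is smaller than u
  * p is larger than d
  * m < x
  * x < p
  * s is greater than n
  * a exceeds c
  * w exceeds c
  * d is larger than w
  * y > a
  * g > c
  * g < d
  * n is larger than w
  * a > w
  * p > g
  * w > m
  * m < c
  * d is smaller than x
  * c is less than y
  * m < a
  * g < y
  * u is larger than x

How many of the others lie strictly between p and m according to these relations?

5

The relations place m below p. An element lies strictly between them when it is forced above m and also forced below p.
Above m: {c, w, n, g, a, d, x, s, y, u}. Below p: {c, w, g, d, x}.
Intersection: {c, w, g, d, x} — 5.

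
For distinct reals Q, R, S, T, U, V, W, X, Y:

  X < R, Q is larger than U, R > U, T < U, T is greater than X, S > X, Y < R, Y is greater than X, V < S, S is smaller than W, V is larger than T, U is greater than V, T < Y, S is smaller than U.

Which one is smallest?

X

Chaining upward from X: directly above it, T, Y, S, R; then V, U, W; then Q.
That covers every other element, and nothing is given below X, so X is the smallest.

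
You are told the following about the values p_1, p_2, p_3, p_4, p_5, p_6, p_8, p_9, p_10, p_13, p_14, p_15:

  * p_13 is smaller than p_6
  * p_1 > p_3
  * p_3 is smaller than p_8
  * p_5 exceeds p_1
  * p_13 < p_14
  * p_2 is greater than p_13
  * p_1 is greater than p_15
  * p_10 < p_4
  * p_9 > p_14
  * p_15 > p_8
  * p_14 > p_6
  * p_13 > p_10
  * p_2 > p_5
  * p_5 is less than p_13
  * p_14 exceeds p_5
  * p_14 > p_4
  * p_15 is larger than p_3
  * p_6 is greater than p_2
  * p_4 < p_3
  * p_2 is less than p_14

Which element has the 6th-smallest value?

p_1

The consecutive relations fix a unique order: p_10 < p_4 < p_3 < p_8 < p_15 < p_1 < p_5 < p_13 < p_2 < p_6 < p_14 < p_9.
The 6th smallest is p_1.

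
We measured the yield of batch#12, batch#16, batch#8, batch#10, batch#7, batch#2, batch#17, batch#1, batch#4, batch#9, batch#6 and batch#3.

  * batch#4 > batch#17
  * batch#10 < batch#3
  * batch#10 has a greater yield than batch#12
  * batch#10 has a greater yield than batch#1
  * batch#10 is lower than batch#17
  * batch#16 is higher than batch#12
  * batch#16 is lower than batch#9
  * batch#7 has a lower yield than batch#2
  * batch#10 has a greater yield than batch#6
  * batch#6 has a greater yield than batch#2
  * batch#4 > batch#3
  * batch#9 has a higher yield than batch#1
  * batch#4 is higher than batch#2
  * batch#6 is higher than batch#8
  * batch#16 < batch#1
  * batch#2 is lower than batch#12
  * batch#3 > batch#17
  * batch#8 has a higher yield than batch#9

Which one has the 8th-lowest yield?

Piecing the relations together gives one ordering: batch#7 < batch#2 < batch#12 < batch#16 < batch#1 < batch#9 < batch#8 < batch#6 < batch#10 < batch#17 < batch#3 < batch#4.
Counting 8 from the smallest end gives batch#6.

batch#6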